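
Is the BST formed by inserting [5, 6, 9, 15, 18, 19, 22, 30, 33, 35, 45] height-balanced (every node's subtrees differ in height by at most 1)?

Tree (level-order array): [5, None, 6, None, 9, None, 15, None, 18, None, 19, None, 22, None, 30, None, 33, None, 35, None, 45]
Definition: a tree is height-balanced if, at every node, |h(left) - h(right)| <= 1 (empty subtree has height -1).
Bottom-up per-node check:
  node 45: h_left=-1, h_right=-1, diff=0 [OK], height=0
  node 35: h_left=-1, h_right=0, diff=1 [OK], height=1
  node 33: h_left=-1, h_right=1, diff=2 [FAIL (|-1-1|=2 > 1)], height=2
  node 30: h_left=-1, h_right=2, diff=3 [FAIL (|-1-2|=3 > 1)], height=3
  node 22: h_left=-1, h_right=3, diff=4 [FAIL (|-1-3|=4 > 1)], height=4
  node 19: h_left=-1, h_right=4, diff=5 [FAIL (|-1-4|=5 > 1)], height=5
  node 18: h_left=-1, h_right=5, diff=6 [FAIL (|-1-5|=6 > 1)], height=6
  node 15: h_left=-1, h_right=6, diff=7 [FAIL (|-1-6|=7 > 1)], height=7
  node 9: h_left=-1, h_right=7, diff=8 [FAIL (|-1-7|=8 > 1)], height=8
  node 6: h_left=-1, h_right=8, diff=9 [FAIL (|-1-8|=9 > 1)], height=9
  node 5: h_left=-1, h_right=9, diff=10 [FAIL (|-1-9|=10 > 1)], height=10
Node 33 violates the condition: |-1 - 1| = 2 > 1.
Result: Not balanced


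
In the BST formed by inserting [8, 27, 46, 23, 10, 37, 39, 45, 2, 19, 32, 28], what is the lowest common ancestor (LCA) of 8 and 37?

Tree insertion order: [8, 27, 46, 23, 10, 37, 39, 45, 2, 19, 32, 28]
Tree (level-order array): [8, 2, 27, None, None, 23, 46, 10, None, 37, None, None, 19, 32, 39, None, None, 28, None, None, 45]
In a BST, the LCA of p=8, q=37 is the first node v on the
root-to-leaf path with p <= v <= q (go left if both < v, right if both > v).
Walk from root:
  at 8: 8 <= 8 <= 37, this is the LCA
LCA = 8


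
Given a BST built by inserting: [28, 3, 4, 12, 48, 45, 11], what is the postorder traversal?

Tree insertion order: [28, 3, 4, 12, 48, 45, 11]
Tree (level-order array): [28, 3, 48, None, 4, 45, None, None, 12, None, None, 11]
Postorder traversal: [11, 12, 4, 3, 45, 48, 28]


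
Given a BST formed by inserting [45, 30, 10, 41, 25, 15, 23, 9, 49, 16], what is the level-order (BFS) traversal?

Tree insertion order: [45, 30, 10, 41, 25, 15, 23, 9, 49, 16]
Tree (level-order array): [45, 30, 49, 10, 41, None, None, 9, 25, None, None, None, None, 15, None, None, 23, 16]
BFS from the root, enqueuing left then right child of each popped node:
  queue [45] -> pop 45, enqueue [30, 49], visited so far: [45]
  queue [30, 49] -> pop 30, enqueue [10, 41], visited so far: [45, 30]
  queue [49, 10, 41] -> pop 49, enqueue [none], visited so far: [45, 30, 49]
  queue [10, 41] -> pop 10, enqueue [9, 25], visited so far: [45, 30, 49, 10]
  queue [41, 9, 25] -> pop 41, enqueue [none], visited so far: [45, 30, 49, 10, 41]
  queue [9, 25] -> pop 9, enqueue [none], visited so far: [45, 30, 49, 10, 41, 9]
  queue [25] -> pop 25, enqueue [15], visited so far: [45, 30, 49, 10, 41, 9, 25]
  queue [15] -> pop 15, enqueue [23], visited so far: [45, 30, 49, 10, 41, 9, 25, 15]
  queue [23] -> pop 23, enqueue [16], visited so far: [45, 30, 49, 10, 41, 9, 25, 15, 23]
  queue [16] -> pop 16, enqueue [none], visited so far: [45, 30, 49, 10, 41, 9, 25, 15, 23, 16]
Result: [45, 30, 49, 10, 41, 9, 25, 15, 23, 16]


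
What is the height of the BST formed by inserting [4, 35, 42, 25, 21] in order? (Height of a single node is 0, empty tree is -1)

Insertion order: [4, 35, 42, 25, 21]
Tree (level-order array): [4, None, 35, 25, 42, 21]
Compute height bottom-up (empty subtree = -1):
  height(21) = 1 + max(-1, -1) = 0
  height(25) = 1 + max(0, -1) = 1
  height(42) = 1 + max(-1, -1) = 0
  height(35) = 1 + max(1, 0) = 2
  height(4) = 1 + max(-1, 2) = 3
Height = 3


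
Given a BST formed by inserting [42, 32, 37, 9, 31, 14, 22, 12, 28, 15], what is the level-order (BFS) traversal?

Tree insertion order: [42, 32, 37, 9, 31, 14, 22, 12, 28, 15]
Tree (level-order array): [42, 32, None, 9, 37, None, 31, None, None, 14, None, 12, 22, None, None, 15, 28]
BFS from the root, enqueuing left then right child of each popped node:
  queue [42] -> pop 42, enqueue [32], visited so far: [42]
  queue [32] -> pop 32, enqueue [9, 37], visited so far: [42, 32]
  queue [9, 37] -> pop 9, enqueue [31], visited so far: [42, 32, 9]
  queue [37, 31] -> pop 37, enqueue [none], visited so far: [42, 32, 9, 37]
  queue [31] -> pop 31, enqueue [14], visited so far: [42, 32, 9, 37, 31]
  queue [14] -> pop 14, enqueue [12, 22], visited so far: [42, 32, 9, 37, 31, 14]
  queue [12, 22] -> pop 12, enqueue [none], visited so far: [42, 32, 9, 37, 31, 14, 12]
  queue [22] -> pop 22, enqueue [15, 28], visited so far: [42, 32, 9, 37, 31, 14, 12, 22]
  queue [15, 28] -> pop 15, enqueue [none], visited so far: [42, 32, 9, 37, 31, 14, 12, 22, 15]
  queue [28] -> pop 28, enqueue [none], visited so far: [42, 32, 9, 37, 31, 14, 12, 22, 15, 28]
Result: [42, 32, 9, 37, 31, 14, 12, 22, 15, 28]


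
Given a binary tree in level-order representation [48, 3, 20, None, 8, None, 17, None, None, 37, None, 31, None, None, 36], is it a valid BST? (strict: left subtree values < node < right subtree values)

Level-order array: [48, 3, 20, None, 8, None, 17, None, None, 37, None, 31, None, None, 36]
Validate using subtree bounds (lo, hi): at each node, require lo < value < hi,
then recurse left with hi=value and right with lo=value.
Preorder trace (stopping at first violation):
  at node 48 with bounds (-inf, +inf): OK
  at node 3 with bounds (-inf, 48): OK
  at node 8 with bounds (3, 48): OK
  at node 20 with bounds (48, +inf): VIOLATION
Node 20 violates its bound: not (48 < 20 < +inf).
Result: Not a valid BST


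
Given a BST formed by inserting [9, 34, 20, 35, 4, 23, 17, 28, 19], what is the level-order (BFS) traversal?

Tree insertion order: [9, 34, 20, 35, 4, 23, 17, 28, 19]
Tree (level-order array): [9, 4, 34, None, None, 20, 35, 17, 23, None, None, None, 19, None, 28]
BFS from the root, enqueuing left then right child of each popped node:
  queue [9] -> pop 9, enqueue [4, 34], visited so far: [9]
  queue [4, 34] -> pop 4, enqueue [none], visited so far: [9, 4]
  queue [34] -> pop 34, enqueue [20, 35], visited so far: [9, 4, 34]
  queue [20, 35] -> pop 20, enqueue [17, 23], visited so far: [9, 4, 34, 20]
  queue [35, 17, 23] -> pop 35, enqueue [none], visited so far: [9, 4, 34, 20, 35]
  queue [17, 23] -> pop 17, enqueue [19], visited so far: [9, 4, 34, 20, 35, 17]
  queue [23, 19] -> pop 23, enqueue [28], visited so far: [9, 4, 34, 20, 35, 17, 23]
  queue [19, 28] -> pop 19, enqueue [none], visited so far: [9, 4, 34, 20, 35, 17, 23, 19]
  queue [28] -> pop 28, enqueue [none], visited so far: [9, 4, 34, 20, 35, 17, 23, 19, 28]
Result: [9, 4, 34, 20, 35, 17, 23, 19, 28]


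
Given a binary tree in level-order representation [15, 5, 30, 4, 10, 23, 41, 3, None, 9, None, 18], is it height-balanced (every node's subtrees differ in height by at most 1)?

Tree (level-order array): [15, 5, 30, 4, 10, 23, 41, 3, None, 9, None, 18]
Definition: a tree is height-balanced if, at every node, |h(left) - h(right)| <= 1 (empty subtree has height -1).
Bottom-up per-node check:
  node 3: h_left=-1, h_right=-1, diff=0 [OK], height=0
  node 4: h_left=0, h_right=-1, diff=1 [OK], height=1
  node 9: h_left=-1, h_right=-1, diff=0 [OK], height=0
  node 10: h_left=0, h_right=-1, diff=1 [OK], height=1
  node 5: h_left=1, h_right=1, diff=0 [OK], height=2
  node 18: h_left=-1, h_right=-1, diff=0 [OK], height=0
  node 23: h_left=0, h_right=-1, diff=1 [OK], height=1
  node 41: h_left=-1, h_right=-1, diff=0 [OK], height=0
  node 30: h_left=1, h_right=0, diff=1 [OK], height=2
  node 15: h_left=2, h_right=2, diff=0 [OK], height=3
All nodes satisfy the balance condition.
Result: Balanced


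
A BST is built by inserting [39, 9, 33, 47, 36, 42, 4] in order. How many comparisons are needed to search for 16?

Search path for 16: 39 -> 9 -> 33
Found: False
Comparisons: 3


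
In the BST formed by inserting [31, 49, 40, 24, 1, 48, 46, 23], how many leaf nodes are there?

Tree built from: [31, 49, 40, 24, 1, 48, 46, 23]
Tree (level-order array): [31, 24, 49, 1, None, 40, None, None, 23, None, 48, None, None, 46]
Rule: A leaf has 0 children.
Per-node child counts:
  node 31: 2 child(ren)
  node 24: 1 child(ren)
  node 1: 1 child(ren)
  node 23: 0 child(ren)
  node 49: 1 child(ren)
  node 40: 1 child(ren)
  node 48: 1 child(ren)
  node 46: 0 child(ren)
Matching nodes: [23, 46]
Count of leaf nodes: 2


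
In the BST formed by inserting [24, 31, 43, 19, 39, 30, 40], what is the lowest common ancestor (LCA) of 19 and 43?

Tree insertion order: [24, 31, 43, 19, 39, 30, 40]
Tree (level-order array): [24, 19, 31, None, None, 30, 43, None, None, 39, None, None, 40]
In a BST, the LCA of p=19, q=43 is the first node v on the
root-to-leaf path with p <= v <= q (go left if both < v, right if both > v).
Walk from root:
  at 24: 19 <= 24 <= 43, this is the LCA
LCA = 24


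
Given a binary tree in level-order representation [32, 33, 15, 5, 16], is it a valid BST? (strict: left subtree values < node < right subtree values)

Level-order array: [32, 33, 15, 5, 16]
Validate using subtree bounds (lo, hi): at each node, require lo < value < hi,
then recurse left with hi=value and right with lo=value.
Preorder trace (stopping at first violation):
  at node 32 with bounds (-inf, +inf): OK
  at node 33 with bounds (-inf, 32): VIOLATION
Node 33 violates its bound: not (-inf < 33 < 32).
Result: Not a valid BST


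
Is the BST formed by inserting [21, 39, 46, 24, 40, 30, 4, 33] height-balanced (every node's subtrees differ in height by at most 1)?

Tree (level-order array): [21, 4, 39, None, None, 24, 46, None, 30, 40, None, None, 33]
Definition: a tree is height-balanced if, at every node, |h(left) - h(right)| <= 1 (empty subtree has height -1).
Bottom-up per-node check:
  node 4: h_left=-1, h_right=-1, diff=0 [OK], height=0
  node 33: h_left=-1, h_right=-1, diff=0 [OK], height=0
  node 30: h_left=-1, h_right=0, diff=1 [OK], height=1
  node 24: h_left=-1, h_right=1, diff=2 [FAIL (|-1-1|=2 > 1)], height=2
  node 40: h_left=-1, h_right=-1, diff=0 [OK], height=0
  node 46: h_left=0, h_right=-1, diff=1 [OK], height=1
  node 39: h_left=2, h_right=1, diff=1 [OK], height=3
  node 21: h_left=0, h_right=3, diff=3 [FAIL (|0-3|=3 > 1)], height=4
Node 24 violates the condition: |-1 - 1| = 2 > 1.
Result: Not balanced


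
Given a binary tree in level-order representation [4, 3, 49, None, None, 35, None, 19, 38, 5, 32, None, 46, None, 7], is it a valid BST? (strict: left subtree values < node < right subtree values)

Level-order array: [4, 3, 49, None, None, 35, None, 19, 38, 5, 32, None, 46, None, 7]
Validate using subtree bounds (lo, hi): at each node, require lo < value < hi,
then recurse left with hi=value and right with lo=value.
Preorder trace (stopping at first violation):
  at node 4 with bounds (-inf, +inf): OK
  at node 3 with bounds (-inf, 4): OK
  at node 49 with bounds (4, +inf): OK
  at node 35 with bounds (4, 49): OK
  at node 19 with bounds (4, 35): OK
  at node 5 with bounds (4, 19): OK
  at node 7 with bounds (5, 19): OK
  at node 32 with bounds (19, 35): OK
  at node 38 with bounds (35, 49): OK
  at node 46 with bounds (38, 49): OK
No violation found at any node.
Result: Valid BST


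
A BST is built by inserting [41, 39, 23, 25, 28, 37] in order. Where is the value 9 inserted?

Starting tree (level order): [41, 39, None, 23, None, None, 25, None, 28, None, 37]
Insertion path: 41 -> 39 -> 23
Result: insert 9 as left child of 23
Final tree (level order): [41, 39, None, 23, None, 9, 25, None, None, None, 28, None, 37]


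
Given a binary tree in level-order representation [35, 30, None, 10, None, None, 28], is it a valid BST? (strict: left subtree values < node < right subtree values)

Level-order array: [35, 30, None, 10, None, None, 28]
Validate using subtree bounds (lo, hi): at each node, require lo < value < hi,
then recurse left with hi=value and right with lo=value.
Preorder trace (stopping at first violation):
  at node 35 with bounds (-inf, +inf): OK
  at node 30 with bounds (-inf, 35): OK
  at node 10 with bounds (-inf, 30): OK
  at node 28 with bounds (10, 30): OK
No violation found at any node.
Result: Valid BST


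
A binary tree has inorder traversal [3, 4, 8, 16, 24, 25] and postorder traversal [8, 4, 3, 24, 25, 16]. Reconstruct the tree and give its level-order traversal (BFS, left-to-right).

Inorder:   [3, 4, 8, 16, 24, 25]
Postorder: [8, 4, 3, 24, 25, 16]
Algorithm: postorder visits root last, so walk postorder right-to-left;
each value is the root of the current inorder slice — split it at that
value, recurse on the right subtree first, then the left.
Recursive splits:
  root=16; inorder splits into left=[3, 4, 8], right=[24, 25]
  root=25; inorder splits into left=[24], right=[]
  root=24; inorder splits into left=[], right=[]
  root=3; inorder splits into left=[], right=[4, 8]
  root=4; inorder splits into left=[], right=[8]
  root=8; inorder splits into left=[], right=[]
Reconstructed level-order: [16, 3, 25, 4, 24, 8]


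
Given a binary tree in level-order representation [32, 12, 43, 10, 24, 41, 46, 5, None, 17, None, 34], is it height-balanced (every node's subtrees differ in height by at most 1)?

Tree (level-order array): [32, 12, 43, 10, 24, 41, 46, 5, None, 17, None, 34]
Definition: a tree is height-balanced if, at every node, |h(left) - h(right)| <= 1 (empty subtree has height -1).
Bottom-up per-node check:
  node 5: h_left=-1, h_right=-1, diff=0 [OK], height=0
  node 10: h_left=0, h_right=-1, diff=1 [OK], height=1
  node 17: h_left=-1, h_right=-1, diff=0 [OK], height=0
  node 24: h_left=0, h_right=-1, diff=1 [OK], height=1
  node 12: h_left=1, h_right=1, diff=0 [OK], height=2
  node 34: h_left=-1, h_right=-1, diff=0 [OK], height=0
  node 41: h_left=0, h_right=-1, diff=1 [OK], height=1
  node 46: h_left=-1, h_right=-1, diff=0 [OK], height=0
  node 43: h_left=1, h_right=0, diff=1 [OK], height=2
  node 32: h_left=2, h_right=2, diff=0 [OK], height=3
All nodes satisfy the balance condition.
Result: Balanced


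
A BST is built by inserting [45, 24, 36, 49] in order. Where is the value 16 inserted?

Starting tree (level order): [45, 24, 49, None, 36]
Insertion path: 45 -> 24
Result: insert 16 as left child of 24
Final tree (level order): [45, 24, 49, 16, 36]


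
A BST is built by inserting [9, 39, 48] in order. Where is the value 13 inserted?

Starting tree (level order): [9, None, 39, None, 48]
Insertion path: 9 -> 39
Result: insert 13 as left child of 39
Final tree (level order): [9, None, 39, 13, 48]


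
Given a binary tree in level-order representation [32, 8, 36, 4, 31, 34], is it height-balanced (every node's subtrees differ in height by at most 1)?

Tree (level-order array): [32, 8, 36, 4, 31, 34]
Definition: a tree is height-balanced if, at every node, |h(left) - h(right)| <= 1 (empty subtree has height -1).
Bottom-up per-node check:
  node 4: h_left=-1, h_right=-1, diff=0 [OK], height=0
  node 31: h_left=-1, h_right=-1, diff=0 [OK], height=0
  node 8: h_left=0, h_right=0, diff=0 [OK], height=1
  node 34: h_left=-1, h_right=-1, diff=0 [OK], height=0
  node 36: h_left=0, h_right=-1, diff=1 [OK], height=1
  node 32: h_left=1, h_right=1, diff=0 [OK], height=2
All nodes satisfy the balance condition.
Result: Balanced


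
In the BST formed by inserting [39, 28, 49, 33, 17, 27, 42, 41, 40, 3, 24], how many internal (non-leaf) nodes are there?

Tree built from: [39, 28, 49, 33, 17, 27, 42, 41, 40, 3, 24]
Tree (level-order array): [39, 28, 49, 17, 33, 42, None, 3, 27, None, None, 41, None, None, None, 24, None, 40]
Rule: An internal node has at least one child.
Per-node child counts:
  node 39: 2 child(ren)
  node 28: 2 child(ren)
  node 17: 2 child(ren)
  node 3: 0 child(ren)
  node 27: 1 child(ren)
  node 24: 0 child(ren)
  node 33: 0 child(ren)
  node 49: 1 child(ren)
  node 42: 1 child(ren)
  node 41: 1 child(ren)
  node 40: 0 child(ren)
Matching nodes: [39, 28, 17, 27, 49, 42, 41]
Count of internal (non-leaf) nodes: 7


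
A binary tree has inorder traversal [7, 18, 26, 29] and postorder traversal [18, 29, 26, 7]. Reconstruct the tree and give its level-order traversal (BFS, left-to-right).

Inorder:   [7, 18, 26, 29]
Postorder: [18, 29, 26, 7]
Algorithm: postorder visits root last, so walk postorder right-to-left;
each value is the root of the current inorder slice — split it at that
value, recurse on the right subtree first, then the left.
Recursive splits:
  root=7; inorder splits into left=[], right=[18, 26, 29]
  root=26; inorder splits into left=[18], right=[29]
  root=29; inorder splits into left=[], right=[]
  root=18; inorder splits into left=[], right=[]
Reconstructed level-order: [7, 26, 18, 29]


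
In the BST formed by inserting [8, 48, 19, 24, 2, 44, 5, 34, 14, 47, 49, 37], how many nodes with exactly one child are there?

Tree built from: [8, 48, 19, 24, 2, 44, 5, 34, 14, 47, 49, 37]
Tree (level-order array): [8, 2, 48, None, 5, 19, 49, None, None, 14, 24, None, None, None, None, None, 44, 34, 47, None, 37]
Rule: These are nodes with exactly 1 non-null child.
Per-node child counts:
  node 8: 2 child(ren)
  node 2: 1 child(ren)
  node 5: 0 child(ren)
  node 48: 2 child(ren)
  node 19: 2 child(ren)
  node 14: 0 child(ren)
  node 24: 1 child(ren)
  node 44: 2 child(ren)
  node 34: 1 child(ren)
  node 37: 0 child(ren)
  node 47: 0 child(ren)
  node 49: 0 child(ren)
Matching nodes: [2, 24, 34]
Count of nodes with exactly one child: 3


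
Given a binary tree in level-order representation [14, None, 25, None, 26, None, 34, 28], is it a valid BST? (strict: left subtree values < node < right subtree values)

Level-order array: [14, None, 25, None, 26, None, 34, 28]
Validate using subtree bounds (lo, hi): at each node, require lo < value < hi,
then recurse left with hi=value and right with lo=value.
Preorder trace (stopping at first violation):
  at node 14 with bounds (-inf, +inf): OK
  at node 25 with bounds (14, +inf): OK
  at node 26 with bounds (25, +inf): OK
  at node 34 with bounds (26, +inf): OK
  at node 28 with bounds (26, 34): OK
No violation found at any node.
Result: Valid BST


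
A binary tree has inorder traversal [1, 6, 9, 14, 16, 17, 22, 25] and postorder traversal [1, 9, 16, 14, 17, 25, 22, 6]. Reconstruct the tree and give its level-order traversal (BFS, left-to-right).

Inorder:   [1, 6, 9, 14, 16, 17, 22, 25]
Postorder: [1, 9, 16, 14, 17, 25, 22, 6]
Algorithm: postorder visits root last, so walk postorder right-to-left;
each value is the root of the current inorder slice — split it at that
value, recurse on the right subtree first, then the left.
Recursive splits:
  root=6; inorder splits into left=[1], right=[9, 14, 16, 17, 22, 25]
  root=22; inorder splits into left=[9, 14, 16, 17], right=[25]
  root=25; inorder splits into left=[], right=[]
  root=17; inorder splits into left=[9, 14, 16], right=[]
  root=14; inorder splits into left=[9], right=[16]
  root=16; inorder splits into left=[], right=[]
  root=9; inorder splits into left=[], right=[]
  root=1; inorder splits into left=[], right=[]
Reconstructed level-order: [6, 1, 22, 17, 25, 14, 9, 16]


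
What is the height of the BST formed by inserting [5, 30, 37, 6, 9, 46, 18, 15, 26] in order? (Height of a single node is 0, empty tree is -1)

Insertion order: [5, 30, 37, 6, 9, 46, 18, 15, 26]
Tree (level-order array): [5, None, 30, 6, 37, None, 9, None, 46, None, 18, None, None, 15, 26]
Compute height bottom-up (empty subtree = -1):
  height(15) = 1 + max(-1, -1) = 0
  height(26) = 1 + max(-1, -1) = 0
  height(18) = 1 + max(0, 0) = 1
  height(9) = 1 + max(-1, 1) = 2
  height(6) = 1 + max(-1, 2) = 3
  height(46) = 1 + max(-1, -1) = 0
  height(37) = 1 + max(-1, 0) = 1
  height(30) = 1 + max(3, 1) = 4
  height(5) = 1 + max(-1, 4) = 5
Height = 5


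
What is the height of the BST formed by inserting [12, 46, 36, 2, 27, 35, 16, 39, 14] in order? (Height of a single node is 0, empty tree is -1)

Insertion order: [12, 46, 36, 2, 27, 35, 16, 39, 14]
Tree (level-order array): [12, 2, 46, None, None, 36, None, 27, 39, 16, 35, None, None, 14]
Compute height bottom-up (empty subtree = -1):
  height(2) = 1 + max(-1, -1) = 0
  height(14) = 1 + max(-1, -1) = 0
  height(16) = 1 + max(0, -1) = 1
  height(35) = 1 + max(-1, -1) = 0
  height(27) = 1 + max(1, 0) = 2
  height(39) = 1 + max(-1, -1) = 0
  height(36) = 1 + max(2, 0) = 3
  height(46) = 1 + max(3, -1) = 4
  height(12) = 1 + max(0, 4) = 5
Height = 5


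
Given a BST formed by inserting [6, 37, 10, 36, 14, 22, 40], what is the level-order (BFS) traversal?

Tree insertion order: [6, 37, 10, 36, 14, 22, 40]
Tree (level-order array): [6, None, 37, 10, 40, None, 36, None, None, 14, None, None, 22]
BFS from the root, enqueuing left then right child of each popped node:
  queue [6] -> pop 6, enqueue [37], visited so far: [6]
  queue [37] -> pop 37, enqueue [10, 40], visited so far: [6, 37]
  queue [10, 40] -> pop 10, enqueue [36], visited so far: [6, 37, 10]
  queue [40, 36] -> pop 40, enqueue [none], visited so far: [6, 37, 10, 40]
  queue [36] -> pop 36, enqueue [14], visited so far: [6, 37, 10, 40, 36]
  queue [14] -> pop 14, enqueue [22], visited so far: [6, 37, 10, 40, 36, 14]
  queue [22] -> pop 22, enqueue [none], visited so far: [6, 37, 10, 40, 36, 14, 22]
Result: [6, 37, 10, 40, 36, 14, 22]


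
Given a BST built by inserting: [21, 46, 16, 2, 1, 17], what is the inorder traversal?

Tree insertion order: [21, 46, 16, 2, 1, 17]
Tree (level-order array): [21, 16, 46, 2, 17, None, None, 1]
Inorder traversal: [1, 2, 16, 17, 21, 46]


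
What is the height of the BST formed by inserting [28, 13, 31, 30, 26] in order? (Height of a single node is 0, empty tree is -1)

Insertion order: [28, 13, 31, 30, 26]
Tree (level-order array): [28, 13, 31, None, 26, 30]
Compute height bottom-up (empty subtree = -1):
  height(26) = 1 + max(-1, -1) = 0
  height(13) = 1 + max(-1, 0) = 1
  height(30) = 1 + max(-1, -1) = 0
  height(31) = 1 + max(0, -1) = 1
  height(28) = 1 + max(1, 1) = 2
Height = 2


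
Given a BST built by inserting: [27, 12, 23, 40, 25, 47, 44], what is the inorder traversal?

Tree insertion order: [27, 12, 23, 40, 25, 47, 44]
Tree (level-order array): [27, 12, 40, None, 23, None, 47, None, 25, 44]
Inorder traversal: [12, 23, 25, 27, 40, 44, 47]


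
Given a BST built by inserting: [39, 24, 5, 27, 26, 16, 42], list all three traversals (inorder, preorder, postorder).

Tree insertion order: [39, 24, 5, 27, 26, 16, 42]
Tree (level-order array): [39, 24, 42, 5, 27, None, None, None, 16, 26]
Inorder (L, root, R): [5, 16, 24, 26, 27, 39, 42]
Preorder (root, L, R): [39, 24, 5, 16, 27, 26, 42]
Postorder (L, R, root): [16, 5, 26, 27, 24, 42, 39]


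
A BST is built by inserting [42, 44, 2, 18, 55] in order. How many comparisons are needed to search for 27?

Search path for 27: 42 -> 2 -> 18
Found: False
Comparisons: 3


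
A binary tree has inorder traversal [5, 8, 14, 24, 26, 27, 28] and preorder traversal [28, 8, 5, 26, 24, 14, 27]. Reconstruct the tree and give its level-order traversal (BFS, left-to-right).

Inorder:  [5, 8, 14, 24, 26, 27, 28]
Preorder: [28, 8, 5, 26, 24, 14, 27]
Algorithm: preorder visits root first, so consume preorder in order;
for each root, split the current inorder slice at that value into
left-subtree inorder and right-subtree inorder, then recurse.
Recursive splits:
  root=28; inorder splits into left=[5, 8, 14, 24, 26, 27], right=[]
  root=8; inorder splits into left=[5], right=[14, 24, 26, 27]
  root=5; inorder splits into left=[], right=[]
  root=26; inorder splits into left=[14, 24], right=[27]
  root=24; inorder splits into left=[14], right=[]
  root=14; inorder splits into left=[], right=[]
  root=27; inorder splits into left=[], right=[]
Reconstructed level-order: [28, 8, 5, 26, 24, 27, 14]


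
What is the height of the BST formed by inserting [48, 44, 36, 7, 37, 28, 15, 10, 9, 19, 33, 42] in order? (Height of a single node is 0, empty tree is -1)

Insertion order: [48, 44, 36, 7, 37, 28, 15, 10, 9, 19, 33, 42]
Tree (level-order array): [48, 44, None, 36, None, 7, 37, None, 28, None, 42, 15, 33, None, None, 10, 19, None, None, 9]
Compute height bottom-up (empty subtree = -1):
  height(9) = 1 + max(-1, -1) = 0
  height(10) = 1 + max(0, -1) = 1
  height(19) = 1 + max(-1, -1) = 0
  height(15) = 1 + max(1, 0) = 2
  height(33) = 1 + max(-1, -1) = 0
  height(28) = 1 + max(2, 0) = 3
  height(7) = 1 + max(-1, 3) = 4
  height(42) = 1 + max(-1, -1) = 0
  height(37) = 1 + max(-1, 0) = 1
  height(36) = 1 + max(4, 1) = 5
  height(44) = 1 + max(5, -1) = 6
  height(48) = 1 + max(6, -1) = 7
Height = 7


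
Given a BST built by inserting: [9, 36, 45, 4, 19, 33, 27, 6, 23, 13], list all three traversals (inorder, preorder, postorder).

Tree insertion order: [9, 36, 45, 4, 19, 33, 27, 6, 23, 13]
Tree (level-order array): [9, 4, 36, None, 6, 19, 45, None, None, 13, 33, None, None, None, None, 27, None, 23]
Inorder (L, root, R): [4, 6, 9, 13, 19, 23, 27, 33, 36, 45]
Preorder (root, L, R): [9, 4, 6, 36, 19, 13, 33, 27, 23, 45]
Postorder (L, R, root): [6, 4, 13, 23, 27, 33, 19, 45, 36, 9]


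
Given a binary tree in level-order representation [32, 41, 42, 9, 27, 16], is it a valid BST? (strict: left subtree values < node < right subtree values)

Level-order array: [32, 41, 42, 9, 27, 16]
Validate using subtree bounds (lo, hi): at each node, require lo < value < hi,
then recurse left with hi=value and right with lo=value.
Preorder trace (stopping at first violation):
  at node 32 with bounds (-inf, +inf): OK
  at node 41 with bounds (-inf, 32): VIOLATION
Node 41 violates its bound: not (-inf < 41 < 32).
Result: Not a valid BST


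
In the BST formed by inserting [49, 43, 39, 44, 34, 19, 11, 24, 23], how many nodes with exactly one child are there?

Tree built from: [49, 43, 39, 44, 34, 19, 11, 24, 23]
Tree (level-order array): [49, 43, None, 39, 44, 34, None, None, None, 19, None, 11, 24, None, None, 23]
Rule: These are nodes with exactly 1 non-null child.
Per-node child counts:
  node 49: 1 child(ren)
  node 43: 2 child(ren)
  node 39: 1 child(ren)
  node 34: 1 child(ren)
  node 19: 2 child(ren)
  node 11: 0 child(ren)
  node 24: 1 child(ren)
  node 23: 0 child(ren)
  node 44: 0 child(ren)
Matching nodes: [49, 39, 34, 24]
Count of nodes with exactly one child: 4


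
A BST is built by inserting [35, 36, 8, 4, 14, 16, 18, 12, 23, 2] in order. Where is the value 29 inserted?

Starting tree (level order): [35, 8, 36, 4, 14, None, None, 2, None, 12, 16, None, None, None, None, None, 18, None, 23]
Insertion path: 35 -> 8 -> 14 -> 16 -> 18 -> 23
Result: insert 29 as right child of 23
Final tree (level order): [35, 8, 36, 4, 14, None, None, 2, None, 12, 16, None, None, None, None, None, 18, None, 23, None, 29]


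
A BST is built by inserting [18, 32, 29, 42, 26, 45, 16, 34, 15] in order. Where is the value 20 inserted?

Starting tree (level order): [18, 16, 32, 15, None, 29, 42, None, None, 26, None, 34, 45]
Insertion path: 18 -> 32 -> 29 -> 26
Result: insert 20 as left child of 26
Final tree (level order): [18, 16, 32, 15, None, 29, 42, None, None, 26, None, 34, 45, 20]


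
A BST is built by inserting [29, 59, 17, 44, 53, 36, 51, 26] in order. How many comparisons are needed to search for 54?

Search path for 54: 29 -> 59 -> 44 -> 53
Found: False
Comparisons: 4


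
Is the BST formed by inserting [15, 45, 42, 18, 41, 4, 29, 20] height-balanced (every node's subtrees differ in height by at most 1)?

Tree (level-order array): [15, 4, 45, None, None, 42, None, 18, None, None, 41, 29, None, 20]
Definition: a tree is height-balanced if, at every node, |h(left) - h(right)| <= 1 (empty subtree has height -1).
Bottom-up per-node check:
  node 4: h_left=-1, h_right=-1, diff=0 [OK], height=0
  node 20: h_left=-1, h_right=-1, diff=0 [OK], height=0
  node 29: h_left=0, h_right=-1, diff=1 [OK], height=1
  node 41: h_left=1, h_right=-1, diff=2 [FAIL (|1--1|=2 > 1)], height=2
  node 18: h_left=-1, h_right=2, diff=3 [FAIL (|-1-2|=3 > 1)], height=3
  node 42: h_left=3, h_right=-1, diff=4 [FAIL (|3--1|=4 > 1)], height=4
  node 45: h_left=4, h_right=-1, diff=5 [FAIL (|4--1|=5 > 1)], height=5
  node 15: h_left=0, h_right=5, diff=5 [FAIL (|0-5|=5 > 1)], height=6
Node 41 violates the condition: |1 - -1| = 2 > 1.
Result: Not balanced


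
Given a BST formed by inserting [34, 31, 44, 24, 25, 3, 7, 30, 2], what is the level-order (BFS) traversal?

Tree insertion order: [34, 31, 44, 24, 25, 3, 7, 30, 2]
Tree (level-order array): [34, 31, 44, 24, None, None, None, 3, 25, 2, 7, None, 30]
BFS from the root, enqueuing left then right child of each popped node:
  queue [34] -> pop 34, enqueue [31, 44], visited so far: [34]
  queue [31, 44] -> pop 31, enqueue [24], visited so far: [34, 31]
  queue [44, 24] -> pop 44, enqueue [none], visited so far: [34, 31, 44]
  queue [24] -> pop 24, enqueue [3, 25], visited so far: [34, 31, 44, 24]
  queue [3, 25] -> pop 3, enqueue [2, 7], visited so far: [34, 31, 44, 24, 3]
  queue [25, 2, 7] -> pop 25, enqueue [30], visited so far: [34, 31, 44, 24, 3, 25]
  queue [2, 7, 30] -> pop 2, enqueue [none], visited so far: [34, 31, 44, 24, 3, 25, 2]
  queue [7, 30] -> pop 7, enqueue [none], visited so far: [34, 31, 44, 24, 3, 25, 2, 7]
  queue [30] -> pop 30, enqueue [none], visited so far: [34, 31, 44, 24, 3, 25, 2, 7, 30]
Result: [34, 31, 44, 24, 3, 25, 2, 7, 30]


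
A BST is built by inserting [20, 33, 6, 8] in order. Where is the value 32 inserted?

Starting tree (level order): [20, 6, 33, None, 8]
Insertion path: 20 -> 33
Result: insert 32 as left child of 33
Final tree (level order): [20, 6, 33, None, 8, 32]


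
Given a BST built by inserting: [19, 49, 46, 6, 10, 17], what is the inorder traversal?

Tree insertion order: [19, 49, 46, 6, 10, 17]
Tree (level-order array): [19, 6, 49, None, 10, 46, None, None, 17]
Inorder traversal: [6, 10, 17, 19, 46, 49]


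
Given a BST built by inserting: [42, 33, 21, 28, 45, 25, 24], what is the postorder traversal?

Tree insertion order: [42, 33, 21, 28, 45, 25, 24]
Tree (level-order array): [42, 33, 45, 21, None, None, None, None, 28, 25, None, 24]
Postorder traversal: [24, 25, 28, 21, 33, 45, 42]


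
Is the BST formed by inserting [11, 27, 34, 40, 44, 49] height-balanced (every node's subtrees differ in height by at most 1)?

Tree (level-order array): [11, None, 27, None, 34, None, 40, None, 44, None, 49]
Definition: a tree is height-balanced if, at every node, |h(left) - h(right)| <= 1 (empty subtree has height -1).
Bottom-up per-node check:
  node 49: h_left=-1, h_right=-1, diff=0 [OK], height=0
  node 44: h_left=-1, h_right=0, diff=1 [OK], height=1
  node 40: h_left=-1, h_right=1, diff=2 [FAIL (|-1-1|=2 > 1)], height=2
  node 34: h_left=-1, h_right=2, diff=3 [FAIL (|-1-2|=3 > 1)], height=3
  node 27: h_left=-1, h_right=3, diff=4 [FAIL (|-1-3|=4 > 1)], height=4
  node 11: h_left=-1, h_right=4, diff=5 [FAIL (|-1-4|=5 > 1)], height=5
Node 40 violates the condition: |-1 - 1| = 2 > 1.
Result: Not balanced


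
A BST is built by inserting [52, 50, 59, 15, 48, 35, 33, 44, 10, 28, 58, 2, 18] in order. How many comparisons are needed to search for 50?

Search path for 50: 52 -> 50
Found: True
Comparisons: 2


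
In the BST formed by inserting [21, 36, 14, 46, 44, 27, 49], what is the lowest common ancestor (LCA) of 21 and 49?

Tree insertion order: [21, 36, 14, 46, 44, 27, 49]
Tree (level-order array): [21, 14, 36, None, None, 27, 46, None, None, 44, 49]
In a BST, the LCA of p=21, q=49 is the first node v on the
root-to-leaf path with p <= v <= q (go left if both < v, right if both > v).
Walk from root:
  at 21: 21 <= 21 <= 49, this is the LCA
LCA = 21


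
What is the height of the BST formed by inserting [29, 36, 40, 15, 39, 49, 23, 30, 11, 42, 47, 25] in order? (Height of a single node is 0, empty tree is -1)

Insertion order: [29, 36, 40, 15, 39, 49, 23, 30, 11, 42, 47, 25]
Tree (level-order array): [29, 15, 36, 11, 23, 30, 40, None, None, None, 25, None, None, 39, 49, None, None, None, None, 42, None, None, 47]
Compute height bottom-up (empty subtree = -1):
  height(11) = 1 + max(-1, -1) = 0
  height(25) = 1 + max(-1, -1) = 0
  height(23) = 1 + max(-1, 0) = 1
  height(15) = 1 + max(0, 1) = 2
  height(30) = 1 + max(-1, -1) = 0
  height(39) = 1 + max(-1, -1) = 0
  height(47) = 1 + max(-1, -1) = 0
  height(42) = 1 + max(-1, 0) = 1
  height(49) = 1 + max(1, -1) = 2
  height(40) = 1 + max(0, 2) = 3
  height(36) = 1 + max(0, 3) = 4
  height(29) = 1 + max(2, 4) = 5
Height = 5


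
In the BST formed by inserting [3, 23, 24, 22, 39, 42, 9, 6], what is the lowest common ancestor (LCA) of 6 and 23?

Tree insertion order: [3, 23, 24, 22, 39, 42, 9, 6]
Tree (level-order array): [3, None, 23, 22, 24, 9, None, None, 39, 6, None, None, 42]
In a BST, the LCA of p=6, q=23 is the first node v on the
root-to-leaf path with p <= v <= q (go left if both < v, right if both > v).
Walk from root:
  at 3: both 6 and 23 > 3, go right
  at 23: 6 <= 23 <= 23, this is the LCA
LCA = 23


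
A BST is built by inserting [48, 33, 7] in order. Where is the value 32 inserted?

Starting tree (level order): [48, 33, None, 7]
Insertion path: 48 -> 33 -> 7
Result: insert 32 as right child of 7
Final tree (level order): [48, 33, None, 7, None, None, 32]


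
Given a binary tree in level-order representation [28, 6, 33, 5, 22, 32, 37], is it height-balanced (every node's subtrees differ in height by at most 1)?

Tree (level-order array): [28, 6, 33, 5, 22, 32, 37]
Definition: a tree is height-balanced if, at every node, |h(left) - h(right)| <= 1 (empty subtree has height -1).
Bottom-up per-node check:
  node 5: h_left=-1, h_right=-1, diff=0 [OK], height=0
  node 22: h_left=-1, h_right=-1, diff=0 [OK], height=0
  node 6: h_left=0, h_right=0, diff=0 [OK], height=1
  node 32: h_left=-1, h_right=-1, diff=0 [OK], height=0
  node 37: h_left=-1, h_right=-1, diff=0 [OK], height=0
  node 33: h_left=0, h_right=0, diff=0 [OK], height=1
  node 28: h_left=1, h_right=1, diff=0 [OK], height=2
All nodes satisfy the balance condition.
Result: Balanced


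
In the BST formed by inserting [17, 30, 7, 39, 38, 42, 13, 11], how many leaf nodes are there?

Tree built from: [17, 30, 7, 39, 38, 42, 13, 11]
Tree (level-order array): [17, 7, 30, None, 13, None, 39, 11, None, 38, 42]
Rule: A leaf has 0 children.
Per-node child counts:
  node 17: 2 child(ren)
  node 7: 1 child(ren)
  node 13: 1 child(ren)
  node 11: 0 child(ren)
  node 30: 1 child(ren)
  node 39: 2 child(ren)
  node 38: 0 child(ren)
  node 42: 0 child(ren)
Matching nodes: [11, 38, 42]
Count of leaf nodes: 3


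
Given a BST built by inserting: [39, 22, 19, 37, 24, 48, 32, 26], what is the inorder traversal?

Tree insertion order: [39, 22, 19, 37, 24, 48, 32, 26]
Tree (level-order array): [39, 22, 48, 19, 37, None, None, None, None, 24, None, None, 32, 26]
Inorder traversal: [19, 22, 24, 26, 32, 37, 39, 48]


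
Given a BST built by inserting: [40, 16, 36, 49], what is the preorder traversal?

Tree insertion order: [40, 16, 36, 49]
Tree (level-order array): [40, 16, 49, None, 36]
Preorder traversal: [40, 16, 36, 49]


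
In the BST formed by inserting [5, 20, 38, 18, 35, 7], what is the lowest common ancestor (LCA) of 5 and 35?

Tree insertion order: [5, 20, 38, 18, 35, 7]
Tree (level-order array): [5, None, 20, 18, 38, 7, None, 35]
In a BST, the LCA of p=5, q=35 is the first node v on the
root-to-leaf path with p <= v <= q (go left if both < v, right if both > v).
Walk from root:
  at 5: 5 <= 5 <= 35, this is the LCA
LCA = 5


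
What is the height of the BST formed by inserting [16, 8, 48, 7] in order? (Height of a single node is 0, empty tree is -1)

Insertion order: [16, 8, 48, 7]
Tree (level-order array): [16, 8, 48, 7]
Compute height bottom-up (empty subtree = -1):
  height(7) = 1 + max(-1, -1) = 0
  height(8) = 1 + max(0, -1) = 1
  height(48) = 1 + max(-1, -1) = 0
  height(16) = 1 + max(1, 0) = 2
Height = 2


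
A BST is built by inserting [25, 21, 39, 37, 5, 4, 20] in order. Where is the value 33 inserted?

Starting tree (level order): [25, 21, 39, 5, None, 37, None, 4, 20]
Insertion path: 25 -> 39 -> 37
Result: insert 33 as left child of 37
Final tree (level order): [25, 21, 39, 5, None, 37, None, 4, 20, 33]


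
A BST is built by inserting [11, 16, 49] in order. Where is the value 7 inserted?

Starting tree (level order): [11, None, 16, None, 49]
Insertion path: 11
Result: insert 7 as left child of 11
Final tree (level order): [11, 7, 16, None, None, None, 49]


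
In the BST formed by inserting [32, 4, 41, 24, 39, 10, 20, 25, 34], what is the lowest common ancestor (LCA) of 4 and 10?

Tree insertion order: [32, 4, 41, 24, 39, 10, 20, 25, 34]
Tree (level-order array): [32, 4, 41, None, 24, 39, None, 10, 25, 34, None, None, 20]
In a BST, the LCA of p=4, q=10 is the first node v on the
root-to-leaf path with p <= v <= q (go left if both < v, right if both > v).
Walk from root:
  at 32: both 4 and 10 < 32, go left
  at 4: 4 <= 4 <= 10, this is the LCA
LCA = 4


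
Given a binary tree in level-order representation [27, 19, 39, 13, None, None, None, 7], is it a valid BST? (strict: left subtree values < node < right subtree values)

Level-order array: [27, 19, 39, 13, None, None, None, 7]
Validate using subtree bounds (lo, hi): at each node, require lo < value < hi,
then recurse left with hi=value and right with lo=value.
Preorder trace (stopping at first violation):
  at node 27 with bounds (-inf, +inf): OK
  at node 19 with bounds (-inf, 27): OK
  at node 13 with bounds (-inf, 19): OK
  at node 7 with bounds (-inf, 13): OK
  at node 39 with bounds (27, +inf): OK
No violation found at any node.
Result: Valid BST


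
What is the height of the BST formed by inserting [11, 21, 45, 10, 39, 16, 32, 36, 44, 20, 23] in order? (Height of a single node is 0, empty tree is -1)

Insertion order: [11, 21, 45, 10, 39, 16, 32, 36, 44, 20, 23]
Tree (level-order array): [11, 10, 21, None, None, 16, 45, None, 20, 39, None, None, None, 32, 44, 23, 36]
Compute height bottom-up (empty subtree = -1):
  height(10) = 1 + max(-1, -1) = 0
  height(20) = 1 + max(-1, -1) = 0
  height(16) = 1 + max(-1, 0) = 1
  height(23) = 1 + max(-1, -1) = 0
  height(36) = 1 + max(-1, -1) = 0
  height(32) = 1 + max(0, 0) = 1
  height(44) = 1 + max(-1, -1) = 0
  height(39) = 1 + max(1, 0) = 2
  height(45) = 1 + max(2, -1) = 3
  height(21) = 1 + max(1, 3) = 4
  height(11) = 1 + max(0, 4) = 5
Height = 5


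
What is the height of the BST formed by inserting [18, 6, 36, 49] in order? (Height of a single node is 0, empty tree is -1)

Insertion order: [18, 6, 36, 49]
Tree (level-order array): [18, 6, 36, None, None, None, 49]
Compute height bottom-up (empty subtree = -1):
  height(6) = 1 + max(-1, -1) = 0
  height(49) = 1 + max(-1, -1) = 0
  height(36) = 1 + max(-1, 0) = 1
  height(18) = 1 + max(0, 1) = 2
Height = 2


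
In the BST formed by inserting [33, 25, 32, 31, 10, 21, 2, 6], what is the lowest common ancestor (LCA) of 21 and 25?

Tree insertion order: [33, 25, 32, 31, 10, 21, 2, 6]
Tree (level-order array): [33, 25, None, 10, 32, 2, 21, 31, None, None, 6]
In a BST, the LCA of p=21, q=25 is the first node v on the
root-to-leaf path with p <= v <= q (go left if both < v, right if both > v).
Walk from root:
  at 33: both 21 and 25 < 33, go left
  at 25: 21 <= 25 <= 25, this is the LCA
LCA = 25


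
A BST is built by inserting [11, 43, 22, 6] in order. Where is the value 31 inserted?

Starting tree (level order): [11, 6, 43, None, None, 22]
Insertion path: 11 -> 43 -> 22
Result: insert 31 as right child of 22
Final tree (level order): [11, 6, 43, None, None, 22, None, None, 31]


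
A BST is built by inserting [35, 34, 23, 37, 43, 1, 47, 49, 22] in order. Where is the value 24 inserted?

Starting tree (level order): [35, 34, 37, 23, None, None, 43, 1, None, None, 47, None, 22, None, 49]
Insertion path: 35 -> 34 -> 23
Result: insert 24 as right child of 23
Final tree (level order): [35, 34, 37, 23, None, None, 43, 1, 24, None, 47, None, 22, None, None, None, 49]


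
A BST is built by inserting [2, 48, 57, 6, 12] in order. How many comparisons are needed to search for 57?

Search path for 57: 2 -> 48 -> 57
Found: True
Comparisons: 3
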